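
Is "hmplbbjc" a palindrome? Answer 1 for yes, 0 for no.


Input: hmplbbjc
Reversed: cjbblpmh
  Compare pos 0 ('h') with pos 7 ('c'): MISMATCH
  Compare pos 1 ('m') with pos 6 ('j'): MISMATCH
  Compare pos 2 ('p') with pos 5 ('b'): MISMATCH
  Compare pos 3 ('l') with pos 4 ('b'): MISMATCH
Result: not a palindrome

0


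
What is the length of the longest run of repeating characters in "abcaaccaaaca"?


Input: "abcaaccaaaca"
Scanning for longest run:
  Position 1 ('b'): new char, reset run to 1
  Position 2 ('c'): new char, reset run to 1
  Position 3 ('a'): new char, reset run to 1
  Position 4 ('a'): continues run of 'a', length=2
  Position 5 ('c'): new char, reset run to 1
  Position 6 ('c'): continues run of 'c', length=2
  Position 7 ('a'): new char, reset run to 1
  Position 8 ('a'): continues run of 'a', length=2
  Position 9 ('a'): continues run of 'a', length=3
  Position 10 ('c'): new char, reset run to 1
  Position 11 ('a'): new char, reset run to 1
Longest run: 'a' with length 3

3


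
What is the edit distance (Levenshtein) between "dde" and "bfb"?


Computing edit distance: "dde" -> "bfb"
DP table:
           b    f    b
      0    1    2    3
  d   1    1    2    3
  d   2    2    2    3
  e   3    3    3    3
Edit distance = dp[3][3] = 3

3


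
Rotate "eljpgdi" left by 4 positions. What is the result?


Input: "eljpgdi", rotate left by 4
First 4 characters: "eljp"
Remaining characters: "gdi"
Concatenate remaining + first: "gdi" + "eljp" = "gdieljp"

gdieljp


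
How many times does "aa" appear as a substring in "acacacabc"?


Searching for "aa" in "acacacabc"
Scanning each position:
  Position 0: "ac" => no
  Position 1: "ca" => no
  Position 2: "ac" => no
  Position 3: "ca" => no
  Position 4: "ac" => no
  Position 5: "ca" => no
  Position 6: "ab" => no
  Position 7: "bc" => no
Total occurrences: 0

0


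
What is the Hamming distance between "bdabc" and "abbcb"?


Comparing "bdabc" and "abbcb" position by position:
  Position 0: 'b' vs 'a' => differ
  Position 1: 'd' vs 'b' => differ
  Position 2: 'a' vs 'b' => differ
  Position 3: 'b' vs 'c' => differ
  Position 4: 'c' vs 'b' => differ
Total differences (Hamming distance): 5

5


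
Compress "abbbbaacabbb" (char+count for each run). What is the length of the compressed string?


Input: abbbbaacabbb
Runs:
  'a' x 1 => "a1"
  'b' x 4 => "b4"
  'a' x 2 => "a2"
  'c' x 1 => "c1"
  'a' x 1 => "a1"
  'b' x 3 => "b3"
Compressed: "a1b4a2c1a1b3"
Compressed length: 12

12


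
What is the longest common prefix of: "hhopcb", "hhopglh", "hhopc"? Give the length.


Words: hhopcb, hhopglh, hhopc
  Position 0: all 'h' => match
  Position 1: all 'h' => match
  Position 2: all 'o' => match
  Position 3: all 'p' => match
  Position 4: ('c', 'g', 'c') => mismatch, stop
LCP = "hhop" (length 4)

4


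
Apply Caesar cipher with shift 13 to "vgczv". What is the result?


Caesar cipher: shift "vgczv" by 13
  'v' (pos 21) + 13 = pos 8 = 'i'
  'g' (pos 6) + 13 = pos 19 = 't'
  'c' (pos 2) + 13 = pos 15 = 'p'
  'z' (pos 25) + 13 = pos 12 = 'm'
  'v' (pos 21) + 13 = pos 8 = 'i'
Result: itpmi

itpmi


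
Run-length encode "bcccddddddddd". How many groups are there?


Input: bcccddddddddd
Scanning for consecutive runs:
  Group 1: 'b' x 1 (positions 0-0)
  Group 2: 'c' x 3 (positions 1-3)
  Group 3: 'd' x 9 (positions 4-12)
Total groups: 3

3


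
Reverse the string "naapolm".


Input: naapolm
Reading characters right to left:
  Position 6: 'm'
  Position 5: 'l'
  Position 4: 'o'
  Position 3: 'p'
  Position 2: 'a'
  Position 1: 'a'
  Position 0: 'n'
Reversed: mlopaan

mlopaan


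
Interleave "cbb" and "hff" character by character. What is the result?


Interleaving "cbb" and "hff":
  Position 0: 'c' from first, 'h' from second => "ch"
  Position 1: 'b' from first, 'f' from second => "bf"
  Position 2: 'b' from first, 'f' from second => "bf"
Result: chbfbf

chbfbf


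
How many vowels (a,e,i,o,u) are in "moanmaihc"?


Input: moanmaihc
Checking each character:
  'm' at position 0: consonant
  'o' at position 1: vowel (running total: 1)
  'a' at position 2: vowel (running total: 2)
  'n' at position 3: consonant
  'm' at position 4: consonant
  'a' at position 5: vowel (running total: 3)
  'i' at position 6: vowel (running total: 4)
  'h' at position 7: consonant
  'c' at position 8: consonant
Total vowels: 4

4


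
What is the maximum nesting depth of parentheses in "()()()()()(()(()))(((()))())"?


Input: "()()()()()(()(()))(((()))())"
Tracking depth:
  Position 0 '(': depth becomes 1
  Position 1 ')': depth becomes 0
  Position 2 '(': depth becomes 1
  Position 3 ')': depth becomes 0
  Position 4 '(': depth becomes 1
  Position 5 ')': depth becomes 0
  Position 6 '(': depth becomes 1
  Position 7 ')': depth becomes 0
  Position 8 '(': depth becomes 1
  Position 9 ')': depth becomes 0
  Position 10 '(': depth becomes 1
  Position 11 '(': depth becomes 2
  Position 12 ')': depth becomes 1
  Position 13 '(': depth becomes 2
  Position 14 '(': depth becomes 3
  Position 15 ')': depth becomes 2
  Position 16 ')': depth becomes 1
  Position 17 ')': depth becomes 0
  Position 18 '(': depth becomes 1
  Position 19 '(': depth becomes 2
  Position 20 '(': depth becomes 3
  Position 21 '(': depth becomes 4
  Position 22 ')': depth becomes 3
  Position 23 ')': depth becomes 2
  Position 24 ')': depth becomes 1
  Position 25 '(': depth becomes 2
  Position 26 ')': depth becomes 1
  Position 27 ')': depth becomes 0
Maximum depth reached: 4

4


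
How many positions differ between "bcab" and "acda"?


Comparing "bcab" and "acda" position by position:
  Position 0: 'b' vs 'a' => DIFFER
  Position 1: 'c' vs 'c' => same
  Position 2: 'a' vs 'd' => DIFFER
  Position 3: 'b' vs 'a' => DIFFER
Positions that differ: 3

3


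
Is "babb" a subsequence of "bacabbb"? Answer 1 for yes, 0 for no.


Check if "babb" is a subsequence of "bacabbb"
Greedy scan:
  Position 0 ('b'): matches sub[0] = 'b'
  Position 1 ('a'): matches sub[1] = 'a'
  Position 2 ('c'): no match needed
  Position 3 ('a'): no match needed
  Position 4 ('b'): matches sub[2] = 'b'
  Position 5 ('b'): matches sub[3] = 'b'
  Position 6 ('b'): no match needed
All 4 characters matched => is a subsequence

1


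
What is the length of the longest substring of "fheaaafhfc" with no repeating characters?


Input: "fheaaafhfc"
Sliding window (track last position of each char):
  Position 0 ('f'): window [0,0] length 1 -- new best
  Position 1 ('h'): window [0,1] length 2 -- new best
  Position 2 ('e'): window [0,2] length 3 -- new best
  Position 3 ('a'): window [0,3] length 4 -- new best
  Position 4 ('a'): repeat (last at 3), move window start to 4
  Position 4 ('a'): window [4,4] length 1
  Position 5 ('a'): repeat (last at 4), move window start to 5
  Position 5 ('a'): window [5,5] length 1
  Position 6 ('f'): window [5,6] length 2
  Position 7 ('h'): window [5,7] length 3
  Position 8 ('f'): repeat (last at 6), move window start to 7
  Position 8 ('f'): window [7,8] length 2
  Position 9 ('c'): window [7,9] length 3
Longest substring with no repeats: "fhea" with length 4

4


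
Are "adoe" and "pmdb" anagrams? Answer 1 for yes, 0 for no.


Strings: "adoe", "pmdb"
Sorted first:  adeo
Sorted second: bdmp
Differ at position 0: 'a' vs 'b' => not anagrams

0


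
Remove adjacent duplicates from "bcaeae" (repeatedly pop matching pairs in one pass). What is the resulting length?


Input: bcaeae
Stack-based adjacent duplicate removal:
  Read 'b': push. Stack: b
  Read 'c': push. Stack: bc
  Read 'a': push. Stack: bca
  Read 'e': push. Stack: bcae
  Read 'a': push. Stack: bcaea
  Read 'e': push. Stack: bcaeae
Final stack: "bcaeae" (length 6)

6


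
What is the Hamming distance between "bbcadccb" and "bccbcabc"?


Comparing "bbcadccb" and "bccbcabc" position by position:
  Position 0: 'b' vs 'b' => same
  Position 1: 'b' vs 'c' => differ
  Position 2: 'c' vs 'c' => same
  Position 3: 'a' vs 'b' => differ
  Position 4: 'd' vs 'c' => differ
  Position 5: 'c' vs 'a' => differ
  Position 6: 'c' vs 'b' => differ
  Position 7: 'b' vs 'c' => differ
Total differences (Hamming distance): 6

6


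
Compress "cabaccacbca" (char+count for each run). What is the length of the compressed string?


Input: cabaccacbca
Runs:
  'c' x 1 => "c1"
  'a' x 1 => "a1"
  'b' x 1 => "b1"
  'a' x 1 => "a1"
  'c' x 2 => "c2"
  'a' x 1 => "a1"
  'c' x 1 => "c1"
  'b' x 1 => "b1"
  'c' x 1 => "c1"
  'a' x 1 => "a1"
Compressed: "c1a1b1a1c2a1c1b1c1a1"
Compressed length: 20

20


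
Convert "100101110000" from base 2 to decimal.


Input: "100101110000" in base 2
Positional expansion:
  Digit '1' (value 1) x 2^11 = 2048
  Digit '0' (value 0) x 2^10 = 0
  Digit '0' (value 0) x 2^9 = 0
  Digit '1' (value 1) x 2^8 = 256
  Digit '0' (value 0) x 2^7 = 0
  Digit '1' (value 1) x 2^6 = 64
  Digit '1' (value 1) x 2^5 = 32
  Digit '1' (value 1) x 2^4 = 16
  Digit '0' (value 0) x 2^3 = 0
  Digit '0' (value 0) x 2^2 = 0
  Digit '0' (value 0) x 2^1 = 0
  Digit '0' (value 0) x 2^0 = 0
Sum = 2416

2416


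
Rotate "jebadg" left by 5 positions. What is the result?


Input: "jebadg", rotate left by 5
First 5 characters: "jebad"
Remaining characters: "g"
Concatenate remaining + first: "g" + "jebad" = "gjebad"

gjebad


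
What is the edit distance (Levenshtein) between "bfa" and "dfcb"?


Computing edit distance: "bfa" -> "dfcb"
DP table:
           d    f    c    b
      0    1    2    3    4
  b   1    1    2    3    3
  f   2    2    1    2    3
  a   3    3    2    2    3
Edit distance = dp[3][4] = 3

3


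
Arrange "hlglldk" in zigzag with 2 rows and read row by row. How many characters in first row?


Zigzag "hlglldk" into 2 rows:
Placing characters:
  'h' => row 0
  'l' => row 1
  'g' => row 0
  'l' => row 1
  'l' => row 0
  'd' => row 1
  'k' => row 0
Rows:
  Row 0: "hglk"
  Row 1: "lld"
First row length: 4

4


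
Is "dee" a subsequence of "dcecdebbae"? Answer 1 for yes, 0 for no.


Check if "dee" is a subsequence of "dcecdebbae"
Greedy scan:
  Position 0 ('d'): matches sub[0] = 'd'
  Position 1 ('c'): no match needed
  Position 2 ('e'): matches sub[1] = 'e'
  Position 3 ('c'): no match needed
  Position 4 ('d'): no match needed
  Position 5 ('e'): matches sub[2] = 'e'
  Position 6 ('b'): no match needed
  Position 7 ('b'): no match needed
  Position 8 ('a'): no match needed
  Position 9 ('e'): no match needed
All 3 characters matched => is a subsequence

1


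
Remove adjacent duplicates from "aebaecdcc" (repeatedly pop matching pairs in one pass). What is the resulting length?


Input: aebaecdcc
Stack-based adjacent duplicate removal:
  Read 'a': push. Stack: a
  Read 'e': push. Stack: ae
  Read 'b': push. Stack: aeb
  Read 'a': push. Stack: aeba
  Read 'e': push. Stack: aebae
  Read 'c': push. Stack: aebaec
  Read 'd': push. Stack: aebaecd
  Read 'c': push. Stack: aebaecdc
  Read 'c': matches stack top 'c' => pop. Stack: aebaecd
Final stack: "aebaecd" (length 7)

7


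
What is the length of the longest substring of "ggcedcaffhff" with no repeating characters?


Input: "ggcedcaffhff"
Sliding window (track last position of each char):
  Position 0 ('g'): window [0,0] length 1 -- new best
  Position 1 ('g'): repeat (last at 0), move window start to 1
  Position 1 ('g'): window [1,1] length 1
  Position 2 ('c'): window [1,2] length 2 -- new best
  Position 3 ('e'): window [1,3] length 3 -- new best
  Position 4 ('d'): window [1,4] length 4 -- new best
  Position 5 ('c'): repeat (last at 2), move window start to 3
  Position 5 ('c'): window [3,5] length 3
  Position 6 ('a'): window [3,6] length 4
  Position 7 ('f'): window [3,7] length 5 -- new best
  Position 8 ('f'): repeat (last at 7), move window start to 8
  Position 8 ('f'): window [8,8] length 1
  Position 9 ('h'): window [8,9] length 2
  Position 10 ('f'): repeat (last at 8), move window start to 9
  Position 10 ('f'): window [9,10] length 2
  Position 11 ('f'): repeat (last at 10), move window start to 11
  Position 11 ('f'): window [11,11] length 1
Longest substring with no repeats: "edcaf" with length 5

5


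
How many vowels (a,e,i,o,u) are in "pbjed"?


Input: pbjed
Checking each character:
  'p' at position 0: consonant
  'b' at position 1: consonant
  'j' at position 2: consonant
  'e' at position 3: vowel (running total: 1)
  'd' at position 4: consonant
Total vowels: 1

1


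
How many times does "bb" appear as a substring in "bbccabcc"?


Searching for "bb" in "bbccabcc"
Scanning each position:
  Position 0: "bb" => MATCH
  Position 1: "bc" => no
  Position 2: "cc" => no
  Position 3: "ca" => no
  Position 4: "ab" => no
  Position 5: "bc" => no
  Position 6: "cc" => no
Total occurrences: 1

1


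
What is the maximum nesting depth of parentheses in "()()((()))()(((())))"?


Input: "()()((()))()(((())))"
Tracking depth:
  Position 0 '(': depth becomes 1
  Position 1 ')': depth becomes 0
  Position 2 '(': depth becomes 1
  Position 3 ')': depth becomes 0
  Position 4 '(': depth becomes 1
  Position 5 '(': depth becomes 2
  Position 6 '(': depth becomes 3
  Position 7 ')': depth becomes 2
  Position 8 ')': depth becomes 1
  Position 9 ')': depth becomes 0
  Position 10 '(': depth becomes 1
  Position 11 ')': depth becomes 0
  Position 12 '(': depth becomes 1
  Position 13 '(': depth becomes 2
  Position 14 '(': depth becomes 3
  Position 15 '(': depth becomes 4
  Position 16 ')': depth becomes 3
  Position 17 ')': depth becomes 2
  Position 18 ')': depth becomes 1
  Position 19 ')': depth becomes 0
Maximum depth reached: 4

4


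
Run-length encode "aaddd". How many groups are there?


Input: aaddd
Scanning for consecutive runs:
  Group 1: 'a' x 2 (positions 0-1)
  Group 2: 'd' x 3 (positions 2-4)
Total groups: 2

2


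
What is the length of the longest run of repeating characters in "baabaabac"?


Input: "baabaabac"
Scanning for longest run:
  Position 1 ('a'): new char, reset run to 1
  Position 2 ('a'): continues run of 'a', length=2
  Position 3 ('b'): new char, reset run to 1
  Position 4 ('a'): new char, reset run to 1
  Position 5 ('a'): continues run of 'a', length=2
  Position 6 ('b'): new char, reset run to 1
  Position 7 ('a'): new char, reset run to 1
  Position 8 ('c'): new char, reset run to 1
Longest run: 'a' with length 2

2


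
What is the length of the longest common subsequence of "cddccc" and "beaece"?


LCS of "cddccc" and "beaece"
DP table:
           b    e    a    e    c    e
      0    0    0    0    0    0    0
  c   0    0    0    0    0    1    1
  d   0    0    0    0    0    1    1
  d   0    0    0    0    0    1    1
  c   0    0    0    0    0    1    1
  c   0    0    0    0    0    1    1
  c   0    0    0    0    0    1    1
LCS length = dp[6][6] = 1

1


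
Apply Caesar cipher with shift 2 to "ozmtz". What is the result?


Caesar cipher: shift "ozmtz" by 2
  'o' (pos 14) + 2 = pos 16 = 'q'
  'z' (pos 25) + 2 = pos 1 = 'b'
  'm' (pos 12) + 2 = pos 14 = 'o'
  't' (pos 19) + 2 = pos 21 = 'v'
  'z' (pos 25) + 2 = pos 1 = 'b'
Result: qbovb

qbovb


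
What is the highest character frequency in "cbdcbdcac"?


Input: cbdcbdcac
Character counts:
  'a': 1
  'b': 2
  'c': 4
  'd': 2
Maximum frequency: 4

4


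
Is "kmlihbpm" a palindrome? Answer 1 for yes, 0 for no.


Input: kmlihbpm
Reversed: mpbhilmk
  Compare pos 0 ('k') with pos 7 ('m'): MISMATCH
  Compare pos 1 ('m') with pos 6 ('p'): MISMATCH
  Compare pos 2 ('l') with pos 5 ('b'): MISMATCH
  Compare pos 3 ('i') with pos 4 ('h'): MISMATCH
Result: not a palindrome

0


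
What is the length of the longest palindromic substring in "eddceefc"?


Input: "eddceefc"
Checking substrings for palindromes:
  [1:3] "dd" (len 2) => palindrome
  [4:6] "ee" (len 2) => palindrome
Longest palindromic substring: "dd" with length 2

2


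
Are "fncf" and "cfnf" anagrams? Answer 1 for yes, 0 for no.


Strings: "fncf", "cfnf"
Sorted first:  cffn
Sorted second: cffn
Sorted forms match => anagrams

1


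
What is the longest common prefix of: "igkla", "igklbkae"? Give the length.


Words: igkla, igklbkae
  Position 0: all 'i' => match
  Position 1: all 'g' => match
  Position 2: all 'k' => match
  Position 3: all 'l' => match
  Position 4: ('a', 'b') => mismatch, stop
LCP = "igkl" (length 4)

4


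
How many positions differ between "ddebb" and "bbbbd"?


Comparing "ddebb" and "bbbbd" position by position:
  Position 0: 'd' vs 'b' => DIFFER
  Position 1: 'd' vs 'b' => DIFFER
  Position 2: 'e' vs 'b' => DIFFER
  Position 3: 'b' vs 'b' => same
  Position 4: 'b' vs 'd' => DIFFER
Positions that differ: 4

4


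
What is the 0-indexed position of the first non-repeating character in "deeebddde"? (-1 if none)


Input: deeebddde
Character frequencies:
  'b': 1
  'd': 4
  'e': 4
Scanning left to right for freq == 1:
  Position 0 ('d'): freq=4, skip
  Position 1 ('e'): freq=4, skip
  Position 2 ('e'): freq=4, skip
  Position 3 ('e'): freq=4, skip
  Position 4 ('b'): unique! => answer = 4

4


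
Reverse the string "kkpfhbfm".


Input: kkpfhbfm
Reading characters right to left:
  Position 7: 'm'
  Position 6: 'f'
  Position 5: 'b'
  Position 4: 'h'
  Position 3: 'f'
  Position 2: 'p'
  Position 1: 'k'
  Position 0: 'k'
Reversed: mfbhfpkk

mfbhfpkk


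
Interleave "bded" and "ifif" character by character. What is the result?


Interleaving "bded" and "ifif":
  Position 0: 'b' from first, 'i' from second => "bi"
  Position 1: 'd' from first, 'f' from second => "df"
  Position 2: 'e' from first, 'i' from second => "ei"
  Position 3: 'd' from first, 'f' from second => "df"
Result: bidfeidf

bidfeidf


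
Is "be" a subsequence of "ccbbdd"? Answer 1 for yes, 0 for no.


Check if "be" is a subsequence of "ccbbdd"
Greedy scan:
  Position 0 ('c'): no match needed
  Position 1 ('c'): no match needed
  Position 2 ('b'): matches sub[0] = 'b'
  Position 3 ('b'): no match needed
  Position 4 ('d'): no match needed
  Position 5 ('d'): no match needed
Only matched 1/2 characters => not a subsequence

0


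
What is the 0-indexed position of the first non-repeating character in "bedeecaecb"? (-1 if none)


Input: bedeecaecb
Character frequencies:
  'a': 1
  'b': 2
  'c': 2
  'd': 1
  'e': 4
Scanning left to right for freq == 1:
  Position 0 ('b'): freq=2, skip
  Position 1 ('e'): freq=4, skip
  Position 2 ('d'): unique! => answer = 2

2


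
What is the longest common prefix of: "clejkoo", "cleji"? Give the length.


Words: clejkoo, cleji
  Position 0: all 'c' => match
  Position 1: all 'l' => match
  Position 2: all 'e' => match
  Position 3: all 'j' => match
  Position 4: ('k', 'i') => mismatch, stop
LCP = "clej" (length 4)

4


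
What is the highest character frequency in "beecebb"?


Input: beecebb
Character counts:
  'b': 3
  'c': 1
  'e': 3
Maximum frequency: 3

3


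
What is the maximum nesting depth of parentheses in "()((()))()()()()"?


Input: "()((()))()()()()"
Tracking depth:
  Position 0 '(': depth becomes 1
  Position 1 ')': depth becomes 0
  Position 2 '(': depth becomes 1
  Position 3 '(': depth becomes 2
  Position 4 '(': depth becomes 3
  Position 5 ')': depth becomes 2
  Position 6 ')': depth becomes 1
  Position 7 ')': depth becomes 0
  Position 8 '(': depth becomes 1
  Position 9 ')': depth becomes 0
  Position 10 '(': depth becomes 1
  Position 11 ')': depth becomes 0
  Position 12 '(': depth becomes 1
  Position 13 ')': depth becomes 0
  Position 14 '(': depth becomes 1
  Position 15 ')': depth becomes 0
Maximum depth reached: 3

3


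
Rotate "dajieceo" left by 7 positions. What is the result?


Input: "dajieceo", rotate left by 7
First 7 characters: "dajiece"
Remaining characters: "o"
Concatenate remaining + first: "o" + "dajiece" = "odajiece"

odajiece


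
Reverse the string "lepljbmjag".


Input: lepljbmjag
Reading characters right to left:
  Position 9: 'g'
  Position 8: 'a'
  Position 7: 'j'
  Position 6: 'm'
  Position 5: 'b'
  Position 4: 'j'
  Position 3: 'l'
  Position 2: 'p'
  Position 1: 'e'
  Position 0: 'l'
Reversed: gajmbjlpel

gajmbjlpel


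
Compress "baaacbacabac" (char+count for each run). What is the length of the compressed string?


Input: baaacbacabac
Runs:
  'b' x 1 => "b1"
  'a' x 3 => "a3"
  'c' x 1 => "c1"
  'b' x 1 => "b1"
  'a' x 1 => "a1"
  'c' x 1 => "c1"
  'a' x 1 => "a1"
  'b' x 1 => "b1"
  'a' x 1 => "a1"
  'c' x 1 => "c1"
Compressed: "b1a3c1b1a1c1a1b1a1c1"
Compressed length: 20

20


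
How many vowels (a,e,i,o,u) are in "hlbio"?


Input: hlbio
Checking each character:
  'h' at position 0: consonant
  'l' at position 1: consonant
  'b' at position 2: consonant
  'i' at position 3: vowel (running total: 1)
  'o' at position 4: vowel (running total: 2)
Total vowels: 2

2


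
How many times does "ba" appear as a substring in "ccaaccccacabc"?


Searching for "ba" in "ccaaccccacabc"
Scanning each position:
  Position 0: "cc" => no
  Position 1: "ca" => no
  Position 2: "aa" => no
  Position 3: "ac" => no
  Position 4: "cc" => no
  Position 5: "cc" => no
  Position 6: "cc" => no
  Position 7: "ca" => no
  Position 8: "ac" => no
  Position 9: "ca" => no
  Position 10: "ab" => no
  Position 11: "bc" => no
Total occurrences: 0

0


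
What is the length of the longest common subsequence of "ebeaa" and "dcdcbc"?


LCS of "ebeaa" and "dcdcbc"
DP table:
           d    c    d    c    b    c
      0    0    0    0    0    0    0
  e   0    0    0    0    0    0    0
  b   0    0    0    0    0    1    1
  e   0    0    0    0    0    1    1
  a   0    0    0    0    0    1    1
  a   0    0    0    0    0    1    1
LCS length = dp[5][6] = 1

1


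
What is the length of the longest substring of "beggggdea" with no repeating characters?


Input: "beggggdea"
Sliding window (track last position of each char):
  Position 0 ('b'): window [0,0] length 1 -- new best
  Position 1 ('e'): window [0,1] length 2 -- new best
  Position 2 ('g'): window [0,2] length 3 -- new best
  Position 3 ('g'): repeat (last at 2), move window start to 3
  Position 3 ('g'): window [3,3] length 1
  Position 4 ('g'): repeat (last at 3), move window start to 4
  Position 4 ('g'): window [4,4] length 1
  Position 5 ('g'): repeat (last at 4), move window start to 5
  Position 5 ('g'): window [5,5] length 1
  Position 6 ('d'): window [5,6] length 2
  Position 7 ('e'): window [5,7] length 3
  Position 8 ('a'): window [5,8] length 4 -- new best
Longest substring with no repeats: "gdea" with length 4

4


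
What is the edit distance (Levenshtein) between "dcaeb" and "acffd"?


Computing edit distance: "dcaeb" -> "acffd"
DP table:
           a    c    f    f    d
      0    1    2    3    4    5
  d   1    1    2    3    4    4
  c   2    2    1    2    3    4
  a   3    2    2    2    3    4
  e   4    3    3    3    3    4
  b   5    4    4    4    4    4
Edit distance = dp[5][5] = 4

4


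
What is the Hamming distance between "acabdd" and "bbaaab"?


Comparing "acabdd" and "bbaaab" position by position:
  Position 0: 'a' vs 'b' => differ
  Position 1: 'c' vs 'b' => differ
  Position 2: 'a' vs 'a' => same
  Position 3: 'b' vs 'a' => differ
  Position 4: 'd' vs 'a' => differ
  Position 5: 'd' vs 'b' => differ
Total differences (Hamming distance): 5

5


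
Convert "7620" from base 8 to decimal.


Input: "7620" in base 8
Positional expansion:
  Digit '7' (value 7) x 8^3 = 3584
  Digit '6' (value 6) x 8^2 = 384
  Digit '2' (value 2) x 8^1 = 16
  Digit '0' (value 0) x 8^0 = 0
Sum = 3984

3984


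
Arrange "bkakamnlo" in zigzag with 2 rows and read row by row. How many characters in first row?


Zigzag "bkakamnlo" into 2 rows:
Placing characters:
  'b' => row 0
  'k' => row 1
  'a' => row 0
  'k' => row 1
  'a' => row 0
  'm' => row 1
  'n' => row 0
  'l' => row 1
  'o' => row 0
Rows:
  Row 0: "baano"
  Row 1: "kkml"
First row length: 5

5


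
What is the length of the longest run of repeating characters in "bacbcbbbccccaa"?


Input: "bacbcbbbccccaa"
Scanning for longest run:
  Position 1 ('a'): new char, reset run to 1
  Position 2 ('c'): new char, reset run to 1
  Position 3 ('b'): new char, reset run to 1
  Position 4 ('c'): new char, reset run to 1
  Position 5 ('b'): new char, reset run to 1
  Position 6 ('b'): continues run of 'b', length=2
  Position 7 ('b'): continues run of 'b', length=3
  Position 8 ('c'): new char, reset run to 1
  Position 9 ('c'): continues run of 'c', length=2
  Position 10 ('c'): continues run of 'c', length=3
  Position 11 ('c'): continues run of 'c', length=4
  Position 12 ('a'): new char, reset run to 1
  Position 13 ('a'): continues run of 'a', length=2
Longest run: 'c' with length 4

4


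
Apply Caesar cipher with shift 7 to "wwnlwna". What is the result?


Caesar cipher: shift "wwnlwna" by 7
  'w' (pos 22) + 7 = pos 3 = 'd'
  'w' (pos 22) + 7 = pos 3 = 'd'
  'n' (pos 13) + 7 = pos 20 = 'u'
  'l' (pos 11) + 7 = pos 18 = 's'
  'w' (pos 22) + 7 = pos 3 = 'd'
  'n' (pos 13) + 7 = pos 20 = 'u'
  'a' (pos 0) + 7 = pos 7 = 'h'
Result: ddusduh

ddusduh


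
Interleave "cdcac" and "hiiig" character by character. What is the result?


Interleaving "cdcac" and "hiiig":
  Position 0: 'c' from first, 'h' from second => "ch"
  Position 1: 'd' from first, 'i' from second => "di"
  Position 2: 'c' from first, 'i' from second => "ci"
  Position 3: 'a' from first, 'i' from second => "ai"
  Position 4: 'c' from first, 'g' from second => "cg"
Result: chdiciaicg

chdiciaicg


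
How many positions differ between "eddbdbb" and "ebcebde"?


Comparing "eddbdbb" and "ebcebde" position by position:
  Position 0: 'e' vs 'e' => same
  Position 1: 'd' vs 'b' => DIFFER
  Position 2: 'd' vs 'c' => DIFFER
  Position 3: 'b' vs 'e' => DIFFER
  Position 4: 'd' vs 'b' => DIFFER
  Position 5: 'b' vs 'd' => DIFFER
  Position 6: 'b' vs 'e' => DIFFER
Positions that differ: 6

6


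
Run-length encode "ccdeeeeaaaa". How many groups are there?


Input: ccdeeeeaaaa
Scanning for consecutive runs:
  Group 1: 'c' x 2 (positions 0-1)
  Group 2: 'd' x 1 (positions 2-2)
  Group 3: 'e' x 4 (positions 3-6)
  Group 4: 'a' x 4 (positions 7-10)
Total groups: 4

4


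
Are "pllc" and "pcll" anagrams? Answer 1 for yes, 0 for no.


Strings: "pllc", "pcll"
Sorted first:  cllp
Sorted second: cllp
Sorted forms match => anagrams

1


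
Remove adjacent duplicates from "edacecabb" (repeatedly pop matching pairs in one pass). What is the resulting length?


Input: edacecabb
Stack-based adjacent duplicate removal:
  Read 'e': push. Stack: e
  Read 'd': push. Stack: ed
  Read 'a': push. Stack: eda
  Read 'c': push. Stack: edac
  Read 'e': push. Stack: edace
  Read 'c': push. Stack: edacec
  Read 'a': push. Stack: edaceca
  Read 'b': push. Stack: edacecab
  Read 'b': matches stack top 'b' => pop. Stack: edaceca
Final stack: "edaceca" (length 7)

7


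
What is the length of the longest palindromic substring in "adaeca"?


Input: "adaeca"
Checking substrings for palindromes:
  [0:3] "ada" (len 3) => palindrome
Longest palindromic substring: "ada" with length 3

3


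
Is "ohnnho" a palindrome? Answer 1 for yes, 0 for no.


Input: ohnnho
Reversed: ohnnho
  Compare pos 0 ('o') with pos 5 ('o'): match
  Compare pos 1 ('h') with pos 4 ('h'): match
  Compare pos 2 ('n') with pos 3 ('n'): match
Result: palindrome

1


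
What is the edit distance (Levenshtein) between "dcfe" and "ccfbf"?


Computing edit distance: "dcfe" -> "ccfbf"
DP table:
           c    c    f    b    f
      0    1    2    3    4    5
  d   1    1    2    3    4    5
  c   2    1    1    2    3    4
  f   3    2    2    1    2    3
  e   4    3    3    2    2    3
Edit distance = dp[4][5] = 3

3


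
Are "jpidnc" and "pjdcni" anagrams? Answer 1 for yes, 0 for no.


Strings: "jpidnc", "pjdcni"
Sorted first:  cdijnp
Sorted second: cdijnp
Sorted forms match => anagrams

1


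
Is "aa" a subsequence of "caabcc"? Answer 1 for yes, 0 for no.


Check if "aa" is a subsequence of "caabcc"
Greedy scan:
  Position 0 ('c'): no match needed
  Position 1 ('a'): matches sub[0] = 'a'
  Position 2 ('a'): matches sub[1] = 'a'
  Position 3 ('b'): no match needed
  Position 4 ('c'): no match needed
  Position 5 ('c'): no match needed
All 2 characters matched => is a subsequence

1


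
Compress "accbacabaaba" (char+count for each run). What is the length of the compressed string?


Input: accbacabaaba
Runs:
  'a' x 1 => "a1"
  'c' x 2 => "c2"
  'b' x 1 => "b1"
  'a' x 1 => "a1"
  'c' x 1 => "c1"
  'a' x 1 => "a1"
  'b' x 1 => "b1"
  'a' x 2 => "a2"
  'b' x 1 => "b1"
  'a' x 1 => "a1"
Compressed: "a1c2b1a1c1a1b1a2b1a1"
Compressed length: 20

20


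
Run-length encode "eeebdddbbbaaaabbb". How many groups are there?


Input: eeebdddbbbaaaabbb
Scanning for consecutive runs:
  Group 1: 'e' x 3 (positions 0-2)
  Group 2: 'b' x 1 (positions 3-3)
  Group 3: 'd' x 3 (positions 4-6)
  Group 4: 'b' x 3 (positions 7-9)
  Group 5: 'a' x 4 (positions 10-13)
  Group 6: 'b' x 3 (positions 14-16)
Total groups: 6

6


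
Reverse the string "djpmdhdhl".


Input: djpmdhdhl
Reading characters right to left:
  Position 8: 'l'
  Position 7: 'h'
  Position 6: 'd'
  Position 5: 'h'
  Position 4: 'd'
  Position 3: 'm'
  Position 2: 'p'
  Position 1: 'j'
  Position 0: 'd'
Reversed: lhdhdmpjd

lhdhdmpjd


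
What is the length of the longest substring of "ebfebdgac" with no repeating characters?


Input: "ebfebdgac"
Sliding window (track last position of each char):
  Position 0 ('e'): window [0,0] length 1 -- new best
  Position 1 ('b'): window [0,1] length 2 -- new best
  Position 2 ('f'): window [0,2] length 3 -- new best
  Position 3 ('e'): repeat (last at 0), move window start to 1
  Position 3 ('e'): window [1,3] length 3
  Position 4 ('b'): repeat (last at 1), move window start to 2
  Position 4 ('b'): window [2,4] length 3
  Position 5 ('d'): window [2,5] length 4 -- new best
  Position 6 ('g'): window [2,6] length 5 -- new best
  Position 7 ('a'): window [2,7] length 6 -- new best
  Position 8 ('c'): window [2,8] length 7 -- new best
Longest substring with no repeats: "febdgac" with length 7

7


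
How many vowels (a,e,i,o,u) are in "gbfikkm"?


Input: gbfikkm
Checking each character:
  'g' at position 0: consonant
  'b' at position 1: consonant
  'f' at position 2: consonant
  'i' at position 3: vowel (running total: 1)
  'k' at position 4: consonant
  'k' at position 5: consonant
  'm' at position 6: consonant
Total vowels: 1

1


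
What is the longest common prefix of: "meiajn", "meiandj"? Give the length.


Words: meiajn, meiandj
  Position 0: all 'm' => match
  Position 1: all 'e' => match
  Position 2: all 'i' => match
  Position 3: all 'a' => match
  Position 4: ('j', 'n') => mismatch, stop
LCP = "meia" (length 4)

4


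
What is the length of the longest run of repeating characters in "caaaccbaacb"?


Input: "caaaccbaacb"
Scanning for longest run:
  Position 1 ('a'): new char, reset run to 1
  Position 2 ('a'): continues run of 'a', length=2
  Position 3 ('a'): continues run of 'a', length=3
  Position 4 ('c'): new char, reset run to 1
  Position 5 ('c'): continues run of 'c', length=2
  Position 6 ('b'): new char, reset run to 1
  Position 7 ('a'): new char, reset run to 1
  Position 8 ('a'): continues run of 'a', length=2
  Position 9 ('c'): new char, reset run to 1
  Position 10 ('b'): new char, reset run to 1
Longest run: 'a' with length 3

3


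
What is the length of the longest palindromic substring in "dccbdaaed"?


Input: "dccbdaaed"
Checking substrings for palindromes:
  [1:3] "cc" (len 2) => palindrome
  [5:7] "aa" (len 2) => palindrome
Longest palindromic substring: "cc" with length 2

2


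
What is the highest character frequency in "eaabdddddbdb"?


Input: eaabdddddbdb
Character counts:
  'a': 2
  'b': 3
  'd': 6
  'e': 1
Maximum frequency: 6

6


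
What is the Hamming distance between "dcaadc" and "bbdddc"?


Comparing "dcaadc" and "bbdddc" position by position:
  Position 0: 'd' vs 'b' => differ
  Position 1: 'c' vs 'b' => differ
  Position 2: 'a' vs 'd' => differ
  Position 3: 'a' vs 'd' => differ
  Position 4: 'd' vs 'd' => same
  Position 5: 'c' vs 'c' => same
Total differences (Hamming distance): 4

4


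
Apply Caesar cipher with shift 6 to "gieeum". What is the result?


Caesar cipher: shift "gieeum" by 6
  'g' (pos 6) + 6 = pos 12 = 'm'
  'i' (pos 8) + 6 = pos 14 = 'o'
  'e' (pos 4) + 6 = pos 10 = 'k'
  'e' (pos 4) + 6 = pos 10 = 'k'
  'u' (pos 20) + 6 = pos 0 = 'a'
  'm' (pos 12) + 6 = pos 18 = 's'
Result: mokkas

mokkas


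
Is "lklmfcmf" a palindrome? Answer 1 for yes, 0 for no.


Input: lklmfcmf
Reversed: fmcfmlkl
  Compare pos 0 ('l') with pos 7 ('f'): MISMATCH
  Compare pos 1 ('k') with pos 6 ('m'): MISMATCH
  Compare pos 2 ('l') with pos 5 ('c'): MISMATCH
  Compare pos 3 ('m') with pos 4 ('f'): MISMATCH
Result: not a palindrome

0


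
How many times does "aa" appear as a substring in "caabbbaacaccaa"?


Searching for "aa" in "caabbbaacaccaa"
Scanning each position:
  Position 0: "ca" => no
  Position 1: "aa" => MATCH
  Position 2: "ab" => no
  Position 3: "bb" => no
  Position 4: "bb" => no
  Position 5: "ba" => no
  Position 6: "aa" => MATCH
  Position 7: "ac" => no
  Position 8: "ca" => no
  Position 9: "ac" => no
  Position 10: "cc" => no
  Position 11: "ca" => no
  Position 12: "aa" => MATCH
Total occurrences: 3

3


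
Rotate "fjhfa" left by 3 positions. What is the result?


Input: "fjhfa", rotate left by 3
First 3 characters: "fjh"
Remaining characters: "fa"
Concatenate remaining + first: "fa" + "fjh" = "fafjh"

fafjh


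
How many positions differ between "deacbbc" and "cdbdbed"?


Comparing "deacbbc" and "cdbdbed" position by position:
  Position 0: 'd' vs 'c' => DIFFER
  Position 1: 'e' vs 'd' => DIFFER
  Position 2: 'a' vs 'b' => DIFFER
  Position 3: 'c' vs 'd' => DIFFER
  Position 4: 'b' vs 'b' => same
  Position 5: 'b' vs 'e' => DIFFER
  Position 6: 'c' vs 'd' => DIFFER
Positions that differ: 6

6


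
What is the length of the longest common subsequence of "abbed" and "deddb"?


LCS of "abbed" and "deddb"
DP table:
           d    e    d    d    b
      0    0    0    0    0    0
  a   0    0    0    0    0    0
  b   0    0    0    0    0    1
  b   0    0    0    0    0    1
  e   0    0    1    1    1    1
  d   0    1    1    2    2    2
LCS length = dp[5][5] = 2

2


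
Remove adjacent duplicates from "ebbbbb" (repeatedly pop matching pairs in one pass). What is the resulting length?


Input: ebbbbb
Stack-based adjacent duplicate removal:
  Read 'e': push. Stack: e
  Read 'b': push. Stack: eb
  Read 'b': matches stack top 'b' => pop. Stack: e
  Read 'b': push. Stack: eb
  Read 'b': matches stack top 'b' => pop. Stack: e
  Read 'b': push. Stack: eb
Final stack: "eb" (length 2)

2


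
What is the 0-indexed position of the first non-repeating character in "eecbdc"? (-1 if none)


Input: eecbdc
Character frequencies:
  'b': 1
  'c': 2
  'd': 1
  'e': 2
Scanning left to right for freq == 1:
  Position 0 ('e'): freq=2, skip
  Position 1 ('e'): freq=2, skip
  Position 2 ('c'): freq=2, skip
  Position 3 ('b'): unique! => answer = 3

3


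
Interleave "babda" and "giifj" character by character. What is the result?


Interleaving "babda" and "giifj":
  Position 0: 'b' from first, 'g' from second => "bg"
  Position 1: 'a' from first, 'i' from second => "ai"
  Position 2: 'b' from first, 'i' from second => "bi"
  Position 3: 'd' from first, 'f' from second => "df"
  Position 4: 'a' from first, 'j' from second => "aj"
Result: bgaibidfaj

bgaibidfaj


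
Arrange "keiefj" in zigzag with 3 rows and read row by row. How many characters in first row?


Zigzag "keiefj" into 3 rows:
Placing characters:
  'k' => row 0
  'e' => row 1
  'i' => row 2
  'e' => row 1
  'f' => row 0
  'j' => row 1
Rows:
  Row 0: "kf"
  Row 1: "eej"
  Row 2: "i"
First row length: 2

2


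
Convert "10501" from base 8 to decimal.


Input: "10501" in base 8
Positional expansion:
  Digit '1' (value 1) x 8^4 = 4096
  Digit '0' (value 0) x 8^3 = 0
  Digit '5' (value 5) x 8^2 = 320
  Digit '0' (value 0) x 8^1 = 0
  Digit '1' (value 1) x 8^0 = 1
Sum = 4417

4417


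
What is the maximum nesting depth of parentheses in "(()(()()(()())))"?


Input: "(()(()()(()())))"
Tracking depth:
  Position 0 '(': depth becomes 1
  Position 1 '(': depth becomes 2
  Position 2 ')': depth becomes 1
  Position 3 '(': depth becomes 2
  Position 4 '(': depth becomes 3
  Position 5 ')': depth becomes 2
  Position 6 '(': depth becomes 3
  Position 7 ')': depth becomes 2
  Position 8 '(': depth becomes 3
  Position 9 '(': depth becomes 4
  Position 10 ')': depth becomes 3
  Position 11 '(': depth becomes 4
  Position 12 ')': depth becomes 3
  Position 13 ')': depth becomes 2
  Position 14 ')': depth becomes 1
  Position 15 ')': depth becomes 0
Maximum depth reached: 4

4


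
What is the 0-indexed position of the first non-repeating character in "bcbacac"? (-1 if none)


Input: bcbacac
Character frequencies:
  'a': 2
  'b': 2
  'c': 3
Scanning left to right for freq == 1:
  Position 0 ('b'): freq=2, skip
  Position 1 ('c'): freq=3, skip
  Position 2 ('b'): freq=2, skip
  Position 3 ('a'): freq=2, skip
  Position 4 ('c'): freq=3, skip
  Position 5 ('a'): freq=2, skip
  Position 6 ('c'): freq=3, skip
  No unique character found => answer = -1

-1


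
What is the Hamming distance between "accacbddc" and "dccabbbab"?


Comparing "accacbddc" and "dccabbbab" position by position:
  Position 0: 'a' vs 'd' => differ
  Position 1: 'c' vs 'c' => same
  Position 2: 'c' vs 'c' => same
  Position 3: 'a' vs 'a' => same
  Position 4: 'c' vs 'b' => differ
  Position 5: 'b' vs 'b' => same
  Position 6: 'd' vs 'b' => differ
  Position 7: 'd' vs 'a' => differ
  Position 8: 'c' vs 'b' => differ
Total differences (Hamming distance): 5

5


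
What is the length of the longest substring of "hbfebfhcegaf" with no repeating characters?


Input: "hbfebfhcegaf"
Sliding window (track last position of each char):
  Position 0 ('h'): window [0,0] length 1 -- new best
  Position 1 ('b'): window [0,1] length 2 -- new best
  Position 2 ('f'): window [0,2] length 3 -- new best
  Position 3 ('e'): window [0,3] length 4 -- new best
  Position 4 ('b'): repeat (last at 1), move window start to 2
  Position 4 ('b'): window [2,4] length 3
  Position 5 ('f'): repeat (last at 2), move window start to 3
  Position 5 ('f'): window [3,5] length 3
  Position 6 ('h'): window [3,6] length 4
  Position 7 ('c'): window [3,7] length 5 -- new best
  Position 8 ('e'): repeat (last at 3), move window start to 4
  Position 8 ('e'): window [4,8] length 5
  Position 9 ('g'): window [4,9] length 6 -- new best
  Position 10 ('a'): window [4,10] length 7 -- new best
  Position 11 ('f'): repeat (last at 5), move window start to 6
  Position 11 ('f'): window [6,11] length 6
Longest substring with no repeats: "bfhcega" with length 7

7


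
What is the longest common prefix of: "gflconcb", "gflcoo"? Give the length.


Words: gflconcb, gflcoo
  Position 0: all 'g' => match
  Position 1: all 'f' => match
  Position 2: all 'l' => match
  Position 3: all 'c' => match
  Position 4: all 'o' => match
  Position 5: ('n', 'o') => mismatch, stop
LCP = "gflco" (length 5)

5


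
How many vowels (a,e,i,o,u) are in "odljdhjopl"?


Input: odljdhjopl
Checking each character:
  'o' at position 0: vowel (running total: 1)
  'd' at position 1: consonant
  'l' at position 2: consonant
  'j' at position 3: consonant
  'd' at position 4: consonant
  'h' at position 5: consonant
  'j' at position 6: consonant
  'o' at position 7: vowel (running total: 2)
  'p' at position 8: consonant
  'l' at position 9: consonant
Total vowels: 2

2


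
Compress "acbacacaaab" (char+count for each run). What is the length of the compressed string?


Input: acbacacaaab
Runs:
  'a' x 1 => "a1"
  'c' x 1 => "c1"
  'b' x 1 => "b1"
  'a' x 1 => "a1"
  'c' x 1 => "c1"
  'a' x 1 => "a1"
  'c' x 1 => "c1"
  'a' x 3 => "a3"
  'b' x 1 => "b1"
Compressed: "a1c1b1a1c1a1c1a3b1"
Compressed length: 18

18
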